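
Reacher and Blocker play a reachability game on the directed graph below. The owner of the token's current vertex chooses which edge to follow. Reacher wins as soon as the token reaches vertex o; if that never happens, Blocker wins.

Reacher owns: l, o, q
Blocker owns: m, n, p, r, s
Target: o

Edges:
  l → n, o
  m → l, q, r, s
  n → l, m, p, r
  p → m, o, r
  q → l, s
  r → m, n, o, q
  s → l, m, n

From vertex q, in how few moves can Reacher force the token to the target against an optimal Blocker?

A0 = {o}
A1: add {l} — l (Reacher) has l→o.
A2: add {q} — q (Reacher) has q→l.
A3 = A2; e.g. m (Blocker) can still go to r. Fixed point.
q enters the attractor at level 2, so Reacher can force the target in 2 moves from there.

2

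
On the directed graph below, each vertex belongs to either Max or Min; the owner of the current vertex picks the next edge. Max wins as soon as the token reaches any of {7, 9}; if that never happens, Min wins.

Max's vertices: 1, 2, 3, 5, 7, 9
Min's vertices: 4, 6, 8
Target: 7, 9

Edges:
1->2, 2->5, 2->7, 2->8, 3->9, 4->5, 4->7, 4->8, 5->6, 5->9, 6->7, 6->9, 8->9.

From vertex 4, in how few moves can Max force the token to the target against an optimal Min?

2

A0 = {7, 9}
A1: add {2, 3, 5, 6, 8} — 2 (Max) has 2→7; 3 (Max) has 3→9; 5 (Max) has 5→9; 6 (Min): all of {7, 9} already in; 8 (Min): all of {9} already in.
A2: add {1, 4} — 1 (Max) has 1→2; 4 (Min): all of {5, 7, 8} already in.
A2 = all vertices. Fixed point.
4 enters the attractor at level 2, so Max can force the target in 2 moves from there.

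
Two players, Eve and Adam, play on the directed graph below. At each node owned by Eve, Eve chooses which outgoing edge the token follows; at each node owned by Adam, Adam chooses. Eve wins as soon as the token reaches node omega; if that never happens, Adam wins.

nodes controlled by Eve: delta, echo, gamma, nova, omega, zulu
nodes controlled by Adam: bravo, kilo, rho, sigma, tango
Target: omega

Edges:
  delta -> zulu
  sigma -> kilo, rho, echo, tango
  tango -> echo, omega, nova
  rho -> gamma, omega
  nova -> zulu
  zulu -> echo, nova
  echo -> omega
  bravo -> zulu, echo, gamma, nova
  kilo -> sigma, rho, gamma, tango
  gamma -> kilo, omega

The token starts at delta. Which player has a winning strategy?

Eve

A0 = {omega}
A1: add {echo, gamma} — echo (Eve) has echo→omega; gamma (Eve) has gamma→omega.
A2: add {rho, zulu} — zulu (Eve) has zulu→echo; rho (Adam): all of {gamma, omega} already in.
A3: add {delta, nova} — delta (Eve) has delta→zulu; nova (Eve) has nova→zulu.
delta ∈ A3, so Eve can force the target.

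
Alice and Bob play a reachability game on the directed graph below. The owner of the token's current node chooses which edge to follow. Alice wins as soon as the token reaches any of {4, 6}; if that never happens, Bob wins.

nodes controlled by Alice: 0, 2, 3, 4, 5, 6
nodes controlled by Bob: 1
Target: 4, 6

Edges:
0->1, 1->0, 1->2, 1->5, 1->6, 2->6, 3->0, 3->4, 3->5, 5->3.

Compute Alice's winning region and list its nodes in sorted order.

2, 3, 4, 5, 6

A0 = {4, 6}
A1: add {2, 3} — 2 (Alice) has 2→6; 3 (Alice) has 3→4.
A2: add {5} — 5 (Alice) has 5→3.
A3 = A2; e.g. 0 (Alice) has no edge into A2. Fixed point.
Alice's winning region = {2, 3, 4, 5, 6}.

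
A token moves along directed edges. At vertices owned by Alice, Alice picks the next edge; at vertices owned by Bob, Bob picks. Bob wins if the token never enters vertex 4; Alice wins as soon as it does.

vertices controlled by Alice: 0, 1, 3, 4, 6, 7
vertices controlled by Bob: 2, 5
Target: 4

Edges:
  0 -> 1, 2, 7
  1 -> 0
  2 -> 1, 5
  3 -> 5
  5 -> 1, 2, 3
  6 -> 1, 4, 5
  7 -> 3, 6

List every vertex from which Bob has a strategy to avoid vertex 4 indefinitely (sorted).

A0 = {4}
A1: add {6} — 6 (Alice) has 6→4.
A2: add {7} — 7 (Alice) has 7→6.
A3: add {0} — 0 (Alice) has 0→7.
A4: add {1} — 1 (Alice) has 1→0.
A5 = A4; e.g. 2 (Bob) can still go to 5. Fixed point.
Alice's attractor = {0, 1, 4, 6, 7}; Bob avoids the target exactly from the complement.

2, 3, 5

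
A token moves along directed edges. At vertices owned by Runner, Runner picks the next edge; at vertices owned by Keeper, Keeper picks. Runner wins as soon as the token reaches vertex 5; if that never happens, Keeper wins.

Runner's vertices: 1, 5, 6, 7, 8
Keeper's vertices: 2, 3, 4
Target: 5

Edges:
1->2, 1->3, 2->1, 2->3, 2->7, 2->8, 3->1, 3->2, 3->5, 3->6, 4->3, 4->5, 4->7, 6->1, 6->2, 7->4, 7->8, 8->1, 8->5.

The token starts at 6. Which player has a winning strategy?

A0 = {5}
A1: add {8} — 8 (Runner) has 8→5.
A2: add {7} — 7 (Runner) has 7→8.
A3 = A2; e.g. 1 (Runner) has no edge into A2. Fixed point.
6 never enters the attractor, so Keeper can avoid the target forever.

Keeper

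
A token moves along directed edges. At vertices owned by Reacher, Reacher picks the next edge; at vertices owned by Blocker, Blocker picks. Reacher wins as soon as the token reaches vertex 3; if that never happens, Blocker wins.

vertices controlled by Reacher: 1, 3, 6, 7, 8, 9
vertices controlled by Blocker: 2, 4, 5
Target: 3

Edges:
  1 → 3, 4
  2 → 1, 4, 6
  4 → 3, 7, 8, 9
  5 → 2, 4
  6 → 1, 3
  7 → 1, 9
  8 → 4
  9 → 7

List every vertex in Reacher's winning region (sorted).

1, 3, 6, 7, 9

A0 = {3}
A1: add {1, 6} — 1 (Reacher) has 1→3; 6 (Reacher) has 6→3.
A2: add {7} — 7 (Reacher) has 7→1.
A3: add {9} — 9 (Reacher) has 9→7.
A4 = A3; e.g. 2 (Blocker) can still go to 4. Fixed point.
Reacher's winning region = {1, 3, 6, 7, 9}.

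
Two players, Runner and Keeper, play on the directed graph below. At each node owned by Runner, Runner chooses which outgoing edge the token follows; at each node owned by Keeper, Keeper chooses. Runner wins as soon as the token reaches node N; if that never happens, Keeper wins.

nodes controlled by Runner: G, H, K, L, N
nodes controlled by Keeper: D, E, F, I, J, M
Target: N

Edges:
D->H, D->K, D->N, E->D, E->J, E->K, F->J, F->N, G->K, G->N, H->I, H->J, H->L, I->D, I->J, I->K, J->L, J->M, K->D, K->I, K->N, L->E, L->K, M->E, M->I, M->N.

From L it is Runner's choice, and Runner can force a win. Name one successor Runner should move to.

K

A0 = {N}
A1: add {G, K} — G (Runner) has G→N; K (Runner) has K→N.
A2: add {L} — L (Runner) has L→K.
A3: add {H} — H (Runner) has H→L.
A4: add {D} — D (Keeper): all of {H, K, N} already in.
A5 = A4; e.g. E (Keeper) can still go to J. Fixed point.
From L, successor K is in the attractor (rank 1); the other successor E is not.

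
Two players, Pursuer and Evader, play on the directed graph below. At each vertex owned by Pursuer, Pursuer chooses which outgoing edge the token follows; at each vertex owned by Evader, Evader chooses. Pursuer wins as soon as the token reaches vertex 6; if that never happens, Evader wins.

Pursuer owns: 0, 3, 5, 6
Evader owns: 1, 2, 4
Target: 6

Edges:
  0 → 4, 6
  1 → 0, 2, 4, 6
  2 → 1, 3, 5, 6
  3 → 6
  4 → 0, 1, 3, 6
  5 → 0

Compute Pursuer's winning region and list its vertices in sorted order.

0, 3, 5, 6

A0 = {6}
A1: add {0, 3} — 0 (Pursuer) has 0→6; 3 (Pursuer) has 3→6.
A2: add {5} — 5 (Pursuer) has 5→0.
A3 = A2; e.g. 1 (Evader) can still go to 2. Fixed point.
Pursuer's winning region = {0, 3, 5, 6}.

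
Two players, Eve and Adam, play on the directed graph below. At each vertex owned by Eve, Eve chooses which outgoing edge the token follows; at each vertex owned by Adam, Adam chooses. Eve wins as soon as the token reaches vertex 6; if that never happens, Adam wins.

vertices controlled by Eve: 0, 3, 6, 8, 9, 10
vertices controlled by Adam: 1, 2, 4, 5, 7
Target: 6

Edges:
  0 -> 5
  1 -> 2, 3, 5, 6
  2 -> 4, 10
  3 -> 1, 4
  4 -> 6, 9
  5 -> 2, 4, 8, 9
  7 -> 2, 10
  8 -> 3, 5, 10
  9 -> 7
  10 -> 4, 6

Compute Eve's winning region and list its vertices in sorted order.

6, 8, 10

A0 = {6}
A1: add {10} — 10 (Eve) has 10→6.
A2: add {8} — 8 (Eve) has 8→10.
A3 = A2; e.g. 0 (Eve) has no edge into A2. Fixed point.
Eve's winning region = {6, 8, 10}.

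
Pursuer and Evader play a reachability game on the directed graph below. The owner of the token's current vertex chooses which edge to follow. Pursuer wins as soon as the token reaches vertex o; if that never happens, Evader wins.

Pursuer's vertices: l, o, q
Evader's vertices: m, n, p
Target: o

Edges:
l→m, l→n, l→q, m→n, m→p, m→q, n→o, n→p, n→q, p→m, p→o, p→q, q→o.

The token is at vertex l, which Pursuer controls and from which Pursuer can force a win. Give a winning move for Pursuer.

q

A0 = {o}
A1: add {q} — q (Pursuer) has q→o.
A2: add {l} — l (Pursuer) has l→q.
A3 = A2; e.g. m (Evader) can still go to n. Fixed point.
From l, successor q is in the attractor (rank 1); the other successors m, n are not.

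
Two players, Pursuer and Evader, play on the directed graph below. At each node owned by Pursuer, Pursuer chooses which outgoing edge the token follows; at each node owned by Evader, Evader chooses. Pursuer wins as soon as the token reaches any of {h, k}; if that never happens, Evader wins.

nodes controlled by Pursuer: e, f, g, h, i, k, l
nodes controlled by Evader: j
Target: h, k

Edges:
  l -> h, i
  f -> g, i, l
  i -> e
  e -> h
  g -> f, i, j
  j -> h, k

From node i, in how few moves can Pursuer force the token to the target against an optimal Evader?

2

A0 = {h, k}
A1: add {e, j, l} — e (Pursuer) has e→h; j (Evader): all of {h, k} already in; l (Pursuer) has l→h.
A2: add {f, g, i} — f (Pursuer) has f→l; g (Pursuer) has g→j; i (Pursuer) has i→e.
A2 = all vertices. Fixed point.
i enters the attractor at level 2, so Pursuer can force the target in 2 moves from there.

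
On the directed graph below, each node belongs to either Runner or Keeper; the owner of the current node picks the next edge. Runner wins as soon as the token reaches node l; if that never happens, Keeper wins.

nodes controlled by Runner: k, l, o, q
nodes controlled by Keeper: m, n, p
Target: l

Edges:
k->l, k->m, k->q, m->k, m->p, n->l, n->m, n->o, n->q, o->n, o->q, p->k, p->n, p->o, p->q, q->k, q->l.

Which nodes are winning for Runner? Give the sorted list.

A0 = {l}
A1: add {k, q} — k (Runner) has k→l; q (Runner) has q→l.
A2: add {o} — o (Runner) has o→q.
A3 = A2; e.g. m (Keeper) can still go to p. Fixed point.
Runner's winning region = {k, l, o, q}.

k, l, o, q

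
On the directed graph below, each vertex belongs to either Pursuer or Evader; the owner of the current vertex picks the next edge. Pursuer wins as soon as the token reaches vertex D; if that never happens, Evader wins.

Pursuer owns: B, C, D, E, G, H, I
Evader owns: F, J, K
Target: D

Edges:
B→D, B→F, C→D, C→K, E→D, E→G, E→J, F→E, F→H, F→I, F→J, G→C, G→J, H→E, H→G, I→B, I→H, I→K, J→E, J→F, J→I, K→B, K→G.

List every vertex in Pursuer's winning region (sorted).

B, C, D, E, G, H, I, K

A0 = {D}
A1: add {B, C, E} — B (Pursuer) has B→D; C (Pursuer) has C→D; E (Pursuer) has E→D.
A2: add {G, H, I} — G (Pursuer) has G→C; H (Pursuer) has H→E; I (Pursuer) has I→B.
A3: add {K} — K (Evader): all of {B, G} already in.
A4 = A3; e.g. F (Evader) can still go to J. Fixed point.
Pursuer's winning region = {B, C, D, E, G, H, I, K}.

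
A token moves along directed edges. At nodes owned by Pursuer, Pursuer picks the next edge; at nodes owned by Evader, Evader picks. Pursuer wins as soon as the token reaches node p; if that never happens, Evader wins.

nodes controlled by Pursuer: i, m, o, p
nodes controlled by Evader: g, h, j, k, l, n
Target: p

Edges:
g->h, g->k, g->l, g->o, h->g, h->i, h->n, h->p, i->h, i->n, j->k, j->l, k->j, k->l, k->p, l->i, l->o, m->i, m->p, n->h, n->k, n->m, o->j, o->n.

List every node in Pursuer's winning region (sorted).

A0 = {p}
A1: add {m} — m (Pursuer) has m→p.
A2 = A1; e.g. g (Evader) can still go to h. Fixed point.
Pursuer's winning region = {m, p}.

m, p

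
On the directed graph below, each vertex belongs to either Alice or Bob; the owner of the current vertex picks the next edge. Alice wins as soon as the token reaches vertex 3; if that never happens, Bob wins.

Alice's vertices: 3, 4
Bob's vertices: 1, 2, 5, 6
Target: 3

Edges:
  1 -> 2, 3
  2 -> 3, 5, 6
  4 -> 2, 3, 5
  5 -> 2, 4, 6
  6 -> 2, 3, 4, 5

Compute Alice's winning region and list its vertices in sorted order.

3, 4

A0 = {3}
A1: add {4} — 4 (Alice) has 4→3.
A2 = A1; e.g. 1 (Bob) can still go to 2. Fixed point.
Alice's winning region = {3, 4}.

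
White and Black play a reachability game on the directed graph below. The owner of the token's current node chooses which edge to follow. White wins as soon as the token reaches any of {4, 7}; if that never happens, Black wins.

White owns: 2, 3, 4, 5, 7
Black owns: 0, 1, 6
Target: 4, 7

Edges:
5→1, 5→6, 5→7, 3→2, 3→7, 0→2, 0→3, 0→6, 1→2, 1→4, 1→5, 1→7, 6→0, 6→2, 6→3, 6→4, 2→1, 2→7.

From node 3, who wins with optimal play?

A0 = {4, 7}
A1: add {2, 3, 5} — 2 (White) has 2→7; 3 (White) has 3→7; 5 (White) has 5→7.
3 ∈ A1, so White can force the target.

White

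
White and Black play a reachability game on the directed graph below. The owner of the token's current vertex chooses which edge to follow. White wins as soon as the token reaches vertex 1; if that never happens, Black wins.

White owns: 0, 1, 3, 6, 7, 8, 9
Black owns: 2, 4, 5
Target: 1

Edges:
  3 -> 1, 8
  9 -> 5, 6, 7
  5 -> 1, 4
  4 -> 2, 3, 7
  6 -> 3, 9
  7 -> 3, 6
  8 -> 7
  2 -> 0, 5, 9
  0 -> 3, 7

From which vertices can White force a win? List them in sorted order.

A0 = {1}
A1: add {3} — 3 (White) has 3→1.
A2: add {0, 6, 7} — 0 (White) has 0→3; 6 (White) has 6→3; 7 (White) has 7→3.
A3: add {8, 9} — 8 (White) has 8→7; 9 (White) has 9→6.
A4 = A3; e.g. 2 (Black) can still go to 5. Fixed point.
White's winning region = {0, 1, 3, 6, 7, 8, 9}.

0, 1, 3, 6, 7, 8, 9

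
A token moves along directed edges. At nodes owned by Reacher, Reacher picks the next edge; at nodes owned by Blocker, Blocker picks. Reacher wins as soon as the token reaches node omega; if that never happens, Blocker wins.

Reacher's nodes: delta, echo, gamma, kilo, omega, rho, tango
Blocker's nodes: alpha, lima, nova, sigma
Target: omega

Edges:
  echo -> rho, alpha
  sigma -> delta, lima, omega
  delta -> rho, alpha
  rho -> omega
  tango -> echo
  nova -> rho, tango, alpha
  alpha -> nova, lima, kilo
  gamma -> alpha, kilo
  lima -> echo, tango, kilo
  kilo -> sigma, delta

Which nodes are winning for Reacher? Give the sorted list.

A0 = {omega}
A1: add {rho} — rho (Reacher) has rho→omega.
A2: add {delta, echo} — echo (Reacher) has echo→rho; delta (Reacher) has delta→rho.
A3: add {kilo, tango} — tango (Reacher) has tango→echo; kilo (Reacher) has kilo→delta.
A4: add {gamma, lima} — gamma (Reacher) has gamma→kilo; lima (Blocker): all of {echo, tango, kilo} already in.
A5: add {sigma} — sigma (Blocker): all of {delta, lima, omega} already in.
A6 = A5; e.g. nova (Blocker) can still go to alpha. Fixed point.
Reacher's winning region = {delta, echo, gamma, kilo, lima, omega, rho, sigma, tango}.

delta, echo, gamma, kilo, lima, omega, rho, sigma, tango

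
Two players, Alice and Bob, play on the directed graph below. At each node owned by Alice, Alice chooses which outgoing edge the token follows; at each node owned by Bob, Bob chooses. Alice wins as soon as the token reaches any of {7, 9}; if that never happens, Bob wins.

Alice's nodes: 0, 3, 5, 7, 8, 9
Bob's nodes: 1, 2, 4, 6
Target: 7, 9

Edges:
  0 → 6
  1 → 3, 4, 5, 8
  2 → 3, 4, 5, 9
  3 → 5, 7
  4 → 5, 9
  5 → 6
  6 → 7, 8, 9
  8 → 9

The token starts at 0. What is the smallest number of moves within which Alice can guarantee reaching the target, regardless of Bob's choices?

3

A0 = {7, 9}
A1: add {3, 8} — 3 (Alice) has 3→7; 8 (Alice) has 8→9.
A2: add {6} — 6 (Bob): all of {7, 8, 9} already in.
A3: add {0, 5} — 0 (Alice) has 0→6; 5 (Alice) has 5→6.
0 enters the attractor at level 3, so Alice can force the target in 3 moves from there.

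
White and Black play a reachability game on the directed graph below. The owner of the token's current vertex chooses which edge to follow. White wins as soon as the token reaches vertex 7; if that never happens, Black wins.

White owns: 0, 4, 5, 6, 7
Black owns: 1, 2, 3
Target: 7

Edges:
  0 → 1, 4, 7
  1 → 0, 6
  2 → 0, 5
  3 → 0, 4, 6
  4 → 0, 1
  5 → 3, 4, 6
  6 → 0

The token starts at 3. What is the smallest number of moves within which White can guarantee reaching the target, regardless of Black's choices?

3

A0 = {7}
A1: add {0} — 0 (White) has 0→7.
A2: add {4, 6} — 4 (White) has 4→0; 6 (White) has 6→0.
A3: add {1, 3, 5} — 1 (Black): all of {0, 6} already in; 3 (Black): all of {0, 4, 6} already in; 5 (White) has 5→4.
3 enters the attractor at level 3, so White can force the target in 3 moves from there.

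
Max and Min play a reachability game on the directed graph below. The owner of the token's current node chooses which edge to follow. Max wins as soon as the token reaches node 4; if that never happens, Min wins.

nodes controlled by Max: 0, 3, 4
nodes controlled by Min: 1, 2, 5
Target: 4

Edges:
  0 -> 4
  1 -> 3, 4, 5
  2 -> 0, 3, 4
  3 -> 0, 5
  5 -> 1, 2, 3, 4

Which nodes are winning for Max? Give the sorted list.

0, 2, 3, 4

A0 = {4}
A1: add {0} — 0 (Max) has 0→4.
A2: add {3} — 3 (Max) has 3→0.
A3: add {2} — 2 (Min): all of {0, 3, 4} already in.
A4 = A3; e.g. 1 (Min) can still go to 5. Fixed point.
Max's winning region = {0, 2, 3, 4}.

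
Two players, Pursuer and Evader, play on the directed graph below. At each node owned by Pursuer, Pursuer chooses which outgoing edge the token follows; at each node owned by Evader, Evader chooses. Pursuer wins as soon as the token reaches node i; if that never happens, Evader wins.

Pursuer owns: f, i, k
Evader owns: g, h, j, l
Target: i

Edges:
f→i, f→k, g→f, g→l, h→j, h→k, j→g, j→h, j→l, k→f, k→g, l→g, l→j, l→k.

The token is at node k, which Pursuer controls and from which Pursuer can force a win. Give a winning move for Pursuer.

f

A0 = {i}
A1: add {f} — f (Pursuer) has f→i.
A2: add {k} — k (Pursuer) has k→f.
A3 = A2; e.g. g (Evader) can still go to l. Fixed point.
From k, successor f is in the attractor (rank 1); the other successor g is not.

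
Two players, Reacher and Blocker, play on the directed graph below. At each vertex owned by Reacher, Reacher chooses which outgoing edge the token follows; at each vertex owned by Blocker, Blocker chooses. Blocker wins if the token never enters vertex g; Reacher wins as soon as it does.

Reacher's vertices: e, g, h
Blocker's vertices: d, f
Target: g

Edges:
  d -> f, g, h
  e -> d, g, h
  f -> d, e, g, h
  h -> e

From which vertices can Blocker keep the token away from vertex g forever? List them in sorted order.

d, f

A0 = {g}
A1: add {e} — e (Reacher) has e→g.
A2: add {h} — h (Reacher) has h→e.
A3 = A2; e.g. d (Blocker) can still go to f. Fixed point.
Reacher's attractor = {e, g, h}; Blocker avoids the target exactly from the complement.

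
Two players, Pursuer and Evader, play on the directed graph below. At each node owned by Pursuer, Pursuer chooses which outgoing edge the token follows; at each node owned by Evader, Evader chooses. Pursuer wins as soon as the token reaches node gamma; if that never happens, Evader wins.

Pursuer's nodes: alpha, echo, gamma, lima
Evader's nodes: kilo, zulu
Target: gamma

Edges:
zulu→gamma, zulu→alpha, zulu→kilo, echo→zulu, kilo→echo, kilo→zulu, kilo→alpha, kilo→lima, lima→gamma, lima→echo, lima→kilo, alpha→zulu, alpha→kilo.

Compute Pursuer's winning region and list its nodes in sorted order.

gamma, lima

A0 = {gamma}
A1: add {lima} — lima (Pursuer) has lima→gamma.
A2 = A1; e.g. echo (Pursuer) has no edge into A1. Fixed point.
Pursuer's winning region = {gamma, lima}.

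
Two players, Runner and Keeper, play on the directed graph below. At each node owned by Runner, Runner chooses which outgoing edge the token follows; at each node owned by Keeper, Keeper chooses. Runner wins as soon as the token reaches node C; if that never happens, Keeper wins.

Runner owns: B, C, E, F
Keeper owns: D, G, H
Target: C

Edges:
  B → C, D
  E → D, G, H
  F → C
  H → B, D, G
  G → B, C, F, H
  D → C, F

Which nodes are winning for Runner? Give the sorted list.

B, C, D, E, F

A0 = {C}
A1: add {B, F} — B (Runner) has B→C; F (Runner) has F→C.
A2: add {D} — D (Keeper): all of {C, F} already in.
A3: add {E} — E (Runner) has E→D.
A4 = A3; e.g. G (Keeper) can still go to H. Fixed point.
Runner's winning region = {B, C, D, E, F}.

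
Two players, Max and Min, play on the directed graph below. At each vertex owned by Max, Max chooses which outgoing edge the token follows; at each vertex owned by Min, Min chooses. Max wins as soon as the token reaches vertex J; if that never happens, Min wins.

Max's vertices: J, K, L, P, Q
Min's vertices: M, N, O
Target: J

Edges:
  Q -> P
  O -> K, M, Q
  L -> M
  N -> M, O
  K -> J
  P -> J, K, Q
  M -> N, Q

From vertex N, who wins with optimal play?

A0 = {J}
A1: add {K, P} — K (Max) has K→J; P (Max) has P→J.
A2: add {Q} — Q (Max) has Q→P.
A3 = A2; e.g. L (Max) has no edge into A2. Fixed point.
N never enters the attractor, so Min can avoid the target forever.

Min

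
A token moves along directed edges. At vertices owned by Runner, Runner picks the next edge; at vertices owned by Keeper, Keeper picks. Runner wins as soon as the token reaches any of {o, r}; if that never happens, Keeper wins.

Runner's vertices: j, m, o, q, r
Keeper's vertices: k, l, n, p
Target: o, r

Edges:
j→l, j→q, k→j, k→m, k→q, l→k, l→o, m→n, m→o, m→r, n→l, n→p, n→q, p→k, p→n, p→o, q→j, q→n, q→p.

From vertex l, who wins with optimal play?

A0 = {o, r}
A1: add {m} — m (Runner) has m→o.
A2 = A1; e.g. j (Runner) has no edge into A1. Fixed point.
l never enters the attractor, so Keeper can avoid the target forever.

Keeper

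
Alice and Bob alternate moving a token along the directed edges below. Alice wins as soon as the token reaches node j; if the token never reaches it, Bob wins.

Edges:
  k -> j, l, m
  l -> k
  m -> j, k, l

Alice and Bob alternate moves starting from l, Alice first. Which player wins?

Bob

Track states (vertex, player-to-move).
A0 = {(j,Alice), (j,Bob)}
A1: add {(k,Alice), (m,Alice)}.
A2: add {(l,Bob)}.
A3 = A2; e.g. (k,Bob) stays out. (l,Alice) never enters ⇒ Bob avoids the target.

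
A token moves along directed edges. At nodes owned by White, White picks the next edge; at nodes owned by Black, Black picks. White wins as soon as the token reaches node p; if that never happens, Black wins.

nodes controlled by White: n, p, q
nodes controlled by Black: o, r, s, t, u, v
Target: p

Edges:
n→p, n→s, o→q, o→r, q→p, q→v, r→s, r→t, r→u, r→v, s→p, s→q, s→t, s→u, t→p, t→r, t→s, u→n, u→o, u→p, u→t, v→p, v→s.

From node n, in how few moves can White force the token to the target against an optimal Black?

A0 = {p}
A1: add {n, q} — n (White) has n→p; q (White) has q→p.
A2 = A1; e.g. o (Black) can still go to r. Fixed point.
n enters the attractor at level 1, so White can force the target in 1 move from there.

1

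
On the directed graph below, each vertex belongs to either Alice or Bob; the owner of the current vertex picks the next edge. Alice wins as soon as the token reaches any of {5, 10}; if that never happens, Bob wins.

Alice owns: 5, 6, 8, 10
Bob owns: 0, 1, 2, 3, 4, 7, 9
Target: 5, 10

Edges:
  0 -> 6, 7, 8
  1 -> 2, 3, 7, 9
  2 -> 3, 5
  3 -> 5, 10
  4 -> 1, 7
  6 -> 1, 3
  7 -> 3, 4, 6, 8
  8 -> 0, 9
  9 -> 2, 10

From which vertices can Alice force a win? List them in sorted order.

A0 = {5, 10}
A1: add {3} — 3 (Bob): all of {5, 10} already in.
A2: add {2, 6} — 2 (Bob): all of {3, 5} already in; 6 (Alice) has 6→3.
A3: add {9} — 9 (Bob): all of {2, 10} already in.
A4: add {8} — 8 (Alice) has 8→9.
A5 = A4; e.g. 0 (Bob) can still go to 7. Fixed point.
Alice's winning region = {2, 3, 5, 6, 8, 9, 10}.

2, 3, 5, 6, 8, 9, 10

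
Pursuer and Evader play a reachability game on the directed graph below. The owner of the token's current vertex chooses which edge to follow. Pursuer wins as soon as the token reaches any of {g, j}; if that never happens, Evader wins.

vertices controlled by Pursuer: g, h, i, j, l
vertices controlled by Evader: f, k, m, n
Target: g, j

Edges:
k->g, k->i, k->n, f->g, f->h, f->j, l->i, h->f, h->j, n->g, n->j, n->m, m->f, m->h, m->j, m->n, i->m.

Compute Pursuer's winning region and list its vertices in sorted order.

A0 = {g, j}
A1: add {h} — h (Pursuer) has h→j.
A2: add {f} — f (Evader): all of {g, h, j} already in.
A3 = A2; e.g. i (Pursuer) has no edge into A2. Fixed point.
Pursuer's winning region = {f, g, h, j}.

f, g, h, j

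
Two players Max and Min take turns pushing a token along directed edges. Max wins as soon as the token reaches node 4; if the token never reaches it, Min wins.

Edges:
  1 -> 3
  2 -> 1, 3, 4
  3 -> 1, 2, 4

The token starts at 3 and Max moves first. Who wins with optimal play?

Max

Track states (vertex, player-to-move).
A0 = {(4,Max), (4,Min)}
A1: add {(2,Max), (3,Max)}.
(3,Max) ∈ A1 ⇒ Max forces the target.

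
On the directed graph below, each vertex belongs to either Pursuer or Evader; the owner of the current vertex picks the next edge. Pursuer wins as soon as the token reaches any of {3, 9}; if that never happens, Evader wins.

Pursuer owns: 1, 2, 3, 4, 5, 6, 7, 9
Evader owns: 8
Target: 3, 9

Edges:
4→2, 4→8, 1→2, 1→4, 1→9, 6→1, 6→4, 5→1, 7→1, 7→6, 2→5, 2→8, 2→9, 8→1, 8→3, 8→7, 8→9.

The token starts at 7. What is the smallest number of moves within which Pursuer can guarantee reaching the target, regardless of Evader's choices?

A0 = {3, 9}
A1: add {1, 2} — 1 (Pursuer) has 1→9; 2 (Pursuer) has 2→9.
A2: add {4, 5, 6, 7} — 4 (Pursuer) has 4→2; 5 (Pursuer) has 5→1; 6 (Pursuer) has 6→1; 7 (Pursuer) has 7→1.
7 enters the attractor at level 2, so Pursuer can force the target in 2 moves from there.

2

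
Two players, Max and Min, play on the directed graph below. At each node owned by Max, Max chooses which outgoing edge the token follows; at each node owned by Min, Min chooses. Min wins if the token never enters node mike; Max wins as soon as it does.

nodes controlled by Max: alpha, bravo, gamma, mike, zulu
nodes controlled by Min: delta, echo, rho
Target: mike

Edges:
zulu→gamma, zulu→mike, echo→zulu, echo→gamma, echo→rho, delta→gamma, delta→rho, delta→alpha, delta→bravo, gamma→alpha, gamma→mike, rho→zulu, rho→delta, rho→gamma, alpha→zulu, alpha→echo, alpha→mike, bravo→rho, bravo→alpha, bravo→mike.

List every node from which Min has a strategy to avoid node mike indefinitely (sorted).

delta, echo, rho

A0 = {mike}
A1: add {alpha, bravo, gamma, zulu} — zulu (Max) has zulu→mike; gamma (Max) has gamma→mike; alpha (Max) has alpha→mike; bravo (Max) has bravo→mike.
A2 = A1; e.g. echo (Min) can still go to rho. Fixed point.
Max's attractor = {alpha, bravo, gamma, mike, zulu}; Min avoids the target exactly from the complement.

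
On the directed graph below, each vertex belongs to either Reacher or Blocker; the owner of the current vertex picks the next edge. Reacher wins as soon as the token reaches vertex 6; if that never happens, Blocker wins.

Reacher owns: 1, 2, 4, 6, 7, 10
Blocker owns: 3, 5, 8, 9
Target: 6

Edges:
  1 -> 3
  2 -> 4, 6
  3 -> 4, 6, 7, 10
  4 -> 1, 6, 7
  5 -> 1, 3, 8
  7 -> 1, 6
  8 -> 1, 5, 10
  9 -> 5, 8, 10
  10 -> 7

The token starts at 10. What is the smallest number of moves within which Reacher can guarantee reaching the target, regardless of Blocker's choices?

2

A0 = {6}
A1: add {2, 4, 7} — 2 (Reacher) has 2→6; 4 (Reacher) has 4→6; 7 (Reacher) has 7→6.
A2: add {10} — 10 (Reacher) has 10→7.
10 enters the attractor at level 2, so Reacher can force the target in 2 moves from there.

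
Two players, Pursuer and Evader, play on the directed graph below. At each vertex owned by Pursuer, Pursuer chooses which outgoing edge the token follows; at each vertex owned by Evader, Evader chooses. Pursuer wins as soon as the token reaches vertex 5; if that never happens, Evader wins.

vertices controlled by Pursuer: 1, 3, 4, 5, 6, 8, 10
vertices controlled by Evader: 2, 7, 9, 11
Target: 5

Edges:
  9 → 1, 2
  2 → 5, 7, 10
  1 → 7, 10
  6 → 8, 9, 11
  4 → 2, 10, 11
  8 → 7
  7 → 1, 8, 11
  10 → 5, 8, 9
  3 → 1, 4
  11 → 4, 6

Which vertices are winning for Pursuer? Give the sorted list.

1, 3, 4, 5, 10

A0 = {5}
A1: add {10} — 10 (Pursuer) has 10→5.
A2: add {1, 4} — 1 (Pursuer) has 1→10; 4 (Pursuer) has 4→10.
A3: add {3} — 3 (Pursuer) has 3→1.
A4 = A3; e.g. 2 (Evader) can still go to 7. Fixed point.
Pursuer's winning region = {1, 3, 4, 5, 10}.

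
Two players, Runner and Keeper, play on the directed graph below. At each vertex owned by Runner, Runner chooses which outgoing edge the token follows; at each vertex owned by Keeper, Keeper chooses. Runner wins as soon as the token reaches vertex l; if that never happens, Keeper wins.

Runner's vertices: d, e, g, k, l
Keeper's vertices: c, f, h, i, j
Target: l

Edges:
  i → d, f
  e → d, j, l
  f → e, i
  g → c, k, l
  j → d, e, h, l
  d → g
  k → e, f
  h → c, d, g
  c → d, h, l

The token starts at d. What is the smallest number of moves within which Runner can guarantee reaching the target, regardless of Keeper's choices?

A0 = {l}
A1: add {e, g} — e (Runner) has e→l; g (Runner) has g→l.
A2: add {d, k} — d (Runner) has d→g; k (Runner) has k→e.
A3 = A2; e.g. c (Keeper) can still go to h. Fixed point.
d enters the attractor at level 2, so Runner can force the target in 2 moves from there.

2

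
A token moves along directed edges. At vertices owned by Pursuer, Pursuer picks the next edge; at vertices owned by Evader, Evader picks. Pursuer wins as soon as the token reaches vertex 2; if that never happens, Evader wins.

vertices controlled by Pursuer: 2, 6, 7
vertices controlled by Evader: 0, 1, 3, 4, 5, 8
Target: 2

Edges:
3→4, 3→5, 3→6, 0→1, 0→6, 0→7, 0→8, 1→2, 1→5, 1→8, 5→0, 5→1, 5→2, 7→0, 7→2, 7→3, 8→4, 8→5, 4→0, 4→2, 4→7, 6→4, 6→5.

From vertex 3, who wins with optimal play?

A0 = {2}
A1: add {7} — 7 (Pursuer) has 7→2.
A2 = A1; e.g. 0 (Evader) can still go to 1. Fixed point.
3 never enters the attractor, so Evader can avoid the target forever.

Evader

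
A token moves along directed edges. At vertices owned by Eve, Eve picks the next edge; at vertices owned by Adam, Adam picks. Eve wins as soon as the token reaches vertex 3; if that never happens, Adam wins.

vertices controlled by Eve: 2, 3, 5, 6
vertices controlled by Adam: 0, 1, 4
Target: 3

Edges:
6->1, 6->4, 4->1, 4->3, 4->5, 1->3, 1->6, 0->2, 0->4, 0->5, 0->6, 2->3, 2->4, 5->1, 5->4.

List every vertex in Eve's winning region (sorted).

2, 3

A0 = {3}
A1: add {2} — 2 (Eve) has 2→3.
A2 = A1; e.g. 0 (Adam) can still go to 4. Fixed point.
Eve's winning region = {2, 3}.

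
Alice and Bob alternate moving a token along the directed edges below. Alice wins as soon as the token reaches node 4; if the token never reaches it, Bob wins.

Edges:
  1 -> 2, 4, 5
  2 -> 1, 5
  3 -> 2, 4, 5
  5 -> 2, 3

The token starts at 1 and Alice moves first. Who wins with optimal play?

Alice

Track states (vertex, player-to-move).
A0 = {(4,Alice), (4,Bob)}
A1: add {(1,Alice), (3,Alice)}.
(1,Alice) ∈ A1 ⇒ Alice forces the target.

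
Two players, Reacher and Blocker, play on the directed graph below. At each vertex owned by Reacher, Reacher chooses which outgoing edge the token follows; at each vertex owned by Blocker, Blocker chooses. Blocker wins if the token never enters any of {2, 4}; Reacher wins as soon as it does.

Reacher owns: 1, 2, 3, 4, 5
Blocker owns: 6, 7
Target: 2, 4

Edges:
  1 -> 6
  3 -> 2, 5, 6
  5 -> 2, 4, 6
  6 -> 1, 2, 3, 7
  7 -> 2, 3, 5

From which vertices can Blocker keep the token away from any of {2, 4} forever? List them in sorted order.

1, 6

A0 = {2, 4}
A1: add {3, 5} — 3 (Reacher) has 3→2; 5 (Reacher) has 5→2.
A2: add {7} — 7 (Blocker): all of {2, 3, 5} already in.
A3 = A2; e.g. 1 (Reacher) has no edge into A2. Fixed point.
Reacher's attractor = {2, 3, 4, 5, 7}; Blocker avoids the target exactly from the complement.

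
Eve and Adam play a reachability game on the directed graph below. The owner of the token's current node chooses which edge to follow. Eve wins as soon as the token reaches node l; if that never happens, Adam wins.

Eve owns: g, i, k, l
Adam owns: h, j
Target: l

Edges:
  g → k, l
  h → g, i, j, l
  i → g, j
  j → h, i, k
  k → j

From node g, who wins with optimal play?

Eve

A0 = {l}
A1: add {g} — g (Eve) has g→l.
g ∈ A1, so Eve can force the target.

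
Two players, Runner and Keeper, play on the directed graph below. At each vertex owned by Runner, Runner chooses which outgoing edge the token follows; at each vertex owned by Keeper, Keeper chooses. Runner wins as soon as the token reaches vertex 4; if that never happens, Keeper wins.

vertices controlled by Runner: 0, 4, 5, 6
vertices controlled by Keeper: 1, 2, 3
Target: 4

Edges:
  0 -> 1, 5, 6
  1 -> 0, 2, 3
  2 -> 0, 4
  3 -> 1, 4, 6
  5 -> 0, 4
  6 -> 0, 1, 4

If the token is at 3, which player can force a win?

A0 = {4}
A1: add {5, 6} — 5 (Runner) has 5→4; 6 (Runner) has 6→4.
A2: add {0} — 0 (Runner) has 0→5.
A3: add {2} — 2 (Keeper): all of {0, 4} already in.
A4 = A3; e.g. 1 (Keeper) can still go to 3. Fixed point.
3 never enters the attractor, so Keeper can avoid the target forever.

Keeper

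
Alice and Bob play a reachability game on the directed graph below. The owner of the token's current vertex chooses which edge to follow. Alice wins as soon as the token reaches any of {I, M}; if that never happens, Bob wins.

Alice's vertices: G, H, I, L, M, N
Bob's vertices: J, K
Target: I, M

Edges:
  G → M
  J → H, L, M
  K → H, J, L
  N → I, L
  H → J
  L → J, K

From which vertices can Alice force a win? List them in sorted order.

G, I, M, N

A0 = {I, M}
A1: add {G, N} — G (Alice) has G→M; N (Alice) has N→I.
A2 = A1; e.g. H (Alice) has no edge into A1. Fixed point.
Alice's winning region = {G, I, M, N}.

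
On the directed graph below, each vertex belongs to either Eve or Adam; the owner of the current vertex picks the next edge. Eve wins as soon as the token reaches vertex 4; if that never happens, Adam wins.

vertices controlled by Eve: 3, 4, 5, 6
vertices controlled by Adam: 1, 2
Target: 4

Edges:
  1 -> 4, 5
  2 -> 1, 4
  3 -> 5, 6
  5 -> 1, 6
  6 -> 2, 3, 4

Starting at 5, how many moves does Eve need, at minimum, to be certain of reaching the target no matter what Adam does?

A0 = {4}
A1: add {6} — 6 (Eve) has 6→4.
A2: add {3, 5} — 3 (Eve) has 3→6; 5 (Eve) has 5→6.
5 enters the attractor at level 2, so Eve can force the target in 2 moves from there.

2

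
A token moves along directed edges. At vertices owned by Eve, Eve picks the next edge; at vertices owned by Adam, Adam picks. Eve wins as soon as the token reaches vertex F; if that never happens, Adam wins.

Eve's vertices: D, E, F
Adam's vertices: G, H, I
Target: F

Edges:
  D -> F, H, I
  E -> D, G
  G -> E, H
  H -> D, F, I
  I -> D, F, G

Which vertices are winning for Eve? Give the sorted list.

A0 = {F}
A1: add {D} — D (Eve) has D→F.
A2: add {E} — E (Eve) has E→D.
A3 = A2; e.g. G (Adam) can still go to H. Fixed point.
Eve's winning region = {D, E, F}.

D, E, F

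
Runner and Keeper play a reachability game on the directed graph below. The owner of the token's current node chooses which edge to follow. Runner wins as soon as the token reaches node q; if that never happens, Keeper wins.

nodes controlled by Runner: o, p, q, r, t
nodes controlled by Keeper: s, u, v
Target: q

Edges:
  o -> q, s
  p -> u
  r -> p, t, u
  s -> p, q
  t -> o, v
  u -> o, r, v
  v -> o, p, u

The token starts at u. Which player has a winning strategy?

A0 = {q}
A1: add {o} — o (Runner) has o→q.
A2: add {t} — t (Runner) has t→o.
A3: add {r} — r (Runner) has r→t.
A4 = A3; e.g. p (Runner) has no edge into A3. Fixed point.
u never enters the attractor, so Keeper can avoid the target forever.

Keeper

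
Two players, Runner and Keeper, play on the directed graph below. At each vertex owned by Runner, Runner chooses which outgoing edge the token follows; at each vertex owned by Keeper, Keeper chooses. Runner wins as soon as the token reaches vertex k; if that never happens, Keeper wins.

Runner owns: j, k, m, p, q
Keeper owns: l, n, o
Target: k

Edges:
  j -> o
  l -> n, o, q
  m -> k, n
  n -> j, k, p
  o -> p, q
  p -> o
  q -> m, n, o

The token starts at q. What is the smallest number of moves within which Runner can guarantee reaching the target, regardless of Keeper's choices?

2

A0 = {k}
A1: add {m} — m (Runner) has m→k.
A2: add {q} — q (Runner) has q→m.
A3 = A2; e.g. j (Runner) has no edge into A2. Fixed point.
q enters the attractor at level 2, so Runner can force the target in 2 moves from there.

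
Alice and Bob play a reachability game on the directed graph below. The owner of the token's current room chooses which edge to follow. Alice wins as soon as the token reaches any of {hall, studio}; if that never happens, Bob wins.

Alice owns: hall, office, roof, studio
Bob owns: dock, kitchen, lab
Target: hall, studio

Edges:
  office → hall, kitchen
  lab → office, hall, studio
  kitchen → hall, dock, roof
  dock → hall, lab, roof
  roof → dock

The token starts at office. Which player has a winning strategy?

A0 = {hall, studio}
A1: add {office} — office (Alice) has office→hall.
office ∈ A1, so Alice can force the target.

Alice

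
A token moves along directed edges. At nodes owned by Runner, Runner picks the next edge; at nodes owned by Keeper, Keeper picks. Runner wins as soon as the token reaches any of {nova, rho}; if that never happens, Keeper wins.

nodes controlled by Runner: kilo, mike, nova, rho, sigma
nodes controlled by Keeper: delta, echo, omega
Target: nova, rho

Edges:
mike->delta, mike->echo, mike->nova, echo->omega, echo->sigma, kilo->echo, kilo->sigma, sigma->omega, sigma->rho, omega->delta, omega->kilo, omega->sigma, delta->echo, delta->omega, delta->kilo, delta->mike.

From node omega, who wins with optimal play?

Keeper

A0 = {nova, rho}
A1: add {mike, sigma} — mike (Runner) has mike→nova; sigma (Runner) has sigma→rho.
A2: add {kilo} — kilo (Runner) has kilo→sigma.
A3 = A2; e.g. delta (Keeper) can still go to echo. Fixed point.
omega never enters the attractor, so Keeper can avoid the target forever.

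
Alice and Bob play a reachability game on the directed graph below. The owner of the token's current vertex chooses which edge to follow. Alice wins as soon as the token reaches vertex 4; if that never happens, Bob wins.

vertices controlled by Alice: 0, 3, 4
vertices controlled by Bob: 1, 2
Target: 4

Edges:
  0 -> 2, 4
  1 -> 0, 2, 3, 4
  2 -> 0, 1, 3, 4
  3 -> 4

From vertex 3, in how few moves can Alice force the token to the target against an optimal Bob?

A0 = {4}
A1: add {0, 3} — 0 (Alice) has 0→4; 3 (Alice) has 3→4.
A2 = A1; e.g. 1 (Bob) can still go to 2. Fixed point.
3 enters the attractor at level 1, so Alice can force the target in 1 move from there.

1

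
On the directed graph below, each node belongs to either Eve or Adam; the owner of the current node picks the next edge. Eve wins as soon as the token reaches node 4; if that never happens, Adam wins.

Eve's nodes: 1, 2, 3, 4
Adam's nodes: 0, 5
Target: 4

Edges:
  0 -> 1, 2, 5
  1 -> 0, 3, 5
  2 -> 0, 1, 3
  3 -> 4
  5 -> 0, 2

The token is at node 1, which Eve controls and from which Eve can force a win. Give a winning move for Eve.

3

A0 = {4}
A1: add {3} — 3 (Eve) has 3→4.
A2: add {1, 2} — 1 (Eve) has 1→3; 2 (Eve) has 2→3.
A3 = A2; e.g. 0 (Adam) can still go to 5. Fixed point.
From 1, successor 3 is in the attractor (rank 1); the other successors 0, 5 are not.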